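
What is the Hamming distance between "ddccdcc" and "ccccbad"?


Comparing "ddccdcc" and "ccccbad" position by position:
  Position 0: 'd' vs 'c' => differ
  Position 1: 'd' vs 'c' => differ
  Position 2: 'c' vs 'c' => same
  Position 3: 'c' vs 'c' => same
  Position 4: 'd' vs 'b' => differ
  Position 5: 'c' vs 'a' => differ
  Position 6: 'c' vs 'd' => differ
Total differences (Hamming distance): 5

5


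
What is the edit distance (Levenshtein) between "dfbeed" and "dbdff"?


Computing edit distance: "dfbeed" -> "dbdff"
DP table:
           d    b    d    f    f
      0    1    2    3    4    5
  d   1    0    1    2    3    4
  f   2    1    1    2    2    3
  b   3    2    1    2    3    3
  e   4    3    2    2    3    4
  e   5    4    3    3    3    4
  d   6    5    4    3    4    4
Edit distance = dp[6][5] = 4

4


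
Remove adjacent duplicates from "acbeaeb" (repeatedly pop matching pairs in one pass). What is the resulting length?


Input: acbeaeb
Stack-based adjacent duplicate removal:
  Read 'a': push. Stack: a
  Read 'c': push. Stack: ac
  Read 'b': push. Stack: acb
  Read 'e': push. Stack: acbe
  Read 'a': push. Stack: acbea
  Read 'e': push. Stack: acbeae
  Read 'b': push. Stack: acbeaeb
Final stack: "acbeaeb" (length 7)

7


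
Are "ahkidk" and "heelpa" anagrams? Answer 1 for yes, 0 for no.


Strings: "ahkidk", "heelpa"
Sorted first:  adhikk
Sorted second: aeehlp
Differ at position 1: 'd' vs 'e' => not anagrams

0


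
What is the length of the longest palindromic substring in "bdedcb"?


Input: "bdedcb"
Checking substrings for palindromes:
  [1:4] "ded" (len 3) => palindrome
Longest palindromic substring: "ded" with length 3

3


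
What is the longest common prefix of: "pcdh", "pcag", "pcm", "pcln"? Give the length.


Words: pcdh, pcag, pcm, pcln
  Position 0: all 'p' => match
  Position 1: all 'c' => match
  Position 2: ('d', 'a', 'm', 'l') => mismatch, stop
LCP = "pc" (length 2)

2


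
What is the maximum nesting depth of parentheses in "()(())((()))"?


Input: "()(())((()))"
Tracking depth:
  Position 0 '(': depth becomes 1
  Position 1 ')': depth becomes 0
  Position 2 '(': depth becomes 1
  Position 3 '(': depth becomes 2
  Position 4 ')': depth becomes 1
  Position 5 ')': depth becomes 0
  Position 6 '(': depth becomes 1
  Position 7 '(': depth becomes 2
  Position 8 '(': depth becomes 3
  Position 9 ')': depth becomes 2
  Position 10 ')': depth becomes 1
  Position 11 ')': depth becomes 0
Maximum depth reached: 3

3


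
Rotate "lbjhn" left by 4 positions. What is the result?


Input: "lbjhn", rotate left by 4
First 4 characters: "lbjh"
Remaining characters: "n"
Concatenate remaining + first: "n" + "lbjh" = "nlbjh"

nlbjh


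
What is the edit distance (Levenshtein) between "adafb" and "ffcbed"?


Computing edit distance: "adafb" -> "ffcbed"
DP table:
           f    f    c    b    e    d
      0    1    2    3    4    5    6
  a   1    1    2    3    4    5    6
  d   2    2    2    3    4    5    5
  a   3    3    3    3    4    5    6
  f   4    3    3    4    4    5    6
  b   5    4    4    4    4    5    6
Edit distance = dp[5][6] = 6

6


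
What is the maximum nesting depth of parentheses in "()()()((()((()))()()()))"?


Input: "()()()((()((()))()()()))"
Tracking depth:
  Position 0 '(': depth becomes 1
  Position 1 ')': depth becomes 0
  Position 2 '(': depth becomes 1
  Position 3 ')': depth becomes 0
  Position 4 '(': depth becomes 1
  Position 5 ')': depth becomes 0
  Position 6 '(': depth becomes 1
  Position 7 '(': depth becomes 2
  Position 8 '(': depth becomes 3
  Position 9 ')': depth becomes 2
  Position 10 '(': depth becomes 3
  Position 11 '(': depth becomes 4
  Position 12 '(': depth becomes 5
  Position 13 ')': depth becomes 4
  Position 14 ')': depth becomes 3
  Position 15 ')': depth becomes 2
  Position 16 '(': depth becomes 3
  Position 17 ')': depth becomes 2
  Position 18 '(': depth becomes 3
  Position 19 ')': depth becomes 2
  Position 20 '(': depth becomes 3
  Position 21 ')': depth becomes 2
  Position 22 ')': depth becomes 1
  Position 23 ')': depth becomes 0
Maximum depth reached: 5

5


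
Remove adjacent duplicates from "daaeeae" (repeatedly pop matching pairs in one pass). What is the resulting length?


Input: daaeeae
Stack-based adjacent duplicate removal:
  Read 'd': push. Stack: d
  Read 'a': push. Stack: da
  Read 'a': matches stack top 'a' => pop. Stack: d
  Read 'e': push. Stack: de
  Read 'e': matches stack top 'e' => pop. Stack: d
  Read 'a': push. Stack: da
  Read 'e': push. Stack: dae
Final stack: "dae" (length 3)

3


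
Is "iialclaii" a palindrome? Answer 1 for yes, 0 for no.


Input: iialclaii
Reversed: iialclaii
  Compare pos 0 ('i') with pos 8 ('i'): match
  Compare pos 1 ('i') with pos 7 ('i'): match
  Compare pos 2 ('a') with pos 6 ('a'): match
  Compare pos 3 ('l') with pos 5 ('l'): match
Result: palindrome

1


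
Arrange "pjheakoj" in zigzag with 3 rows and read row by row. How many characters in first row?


Zigzag "pjheakoj" into 3 rows:
Placing characters:
  'p' => row 0
  'j' => row 1
  'h' => row 2
  'e' => row 1
  'a' => row 0
  'k' => row 1
  'o' => row 2
  'j' => row 1
Rows:
  Row 0: "pa"
  Row 1: "jekj"
  Row 2: "ho"
First row length: 2

2


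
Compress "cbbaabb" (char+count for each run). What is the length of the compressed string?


Input: cbbaabb
Runs:
  'c' x 1 => "c1"
  'b' x 2 => "b2"
  'a' x 2 => "a2"
  'b' x 2 => "b2"
Compressed: "c1b2a2b2"
Compressed length: 8

8


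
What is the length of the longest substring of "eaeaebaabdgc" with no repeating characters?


Input: "eaeaebaabdgc"
Sliding window (track last position of each char):
  Position 0 ('e'): window [0,0] length 1 -- new best
  Position 1 ('a'): window [0,1] length 2 -- new best
  Position 2 ('e'): repeat (last at 0), move window start to 1
  Position 2 ('e'): window [1,2] length 2
  Position 3 ('a'): repeat (last at 1), move window start to 2
  Position 3 ('a'): window [2,3] length 2
  Position 4 ('e'): repeat (last at 2), move window start to 3
  Position 4 ('e'): window [3,4] length 2
  Position 5 ('b'): window [3,5] length 3 -- new best
  Position 6 ('a'): repeat (last at 3), move window start to 4
  Position 6 ('a'): window [4,6] length 3
  Position 7 ('a'): repeat (last at 6), move window start to 7
  Position 7 ('a'): window [7,7] length 1
  Position 8 ('b'): window [7,8] length 2
  Position 9 ('d'): window [7,9] length 3
  Position 10 ('g'): window [7,10] length 4 -- new best
  Position 11 ('c'): window [7,11] length 5 -- new best
Longest substring with no repeats: "abdgc" with length 5

5


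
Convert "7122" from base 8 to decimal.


Input: "7122" in base 8
Positional expansion:
  Digit '7' (value 7) x 8^3 = 3584
  Digit '1' (value 1) x 8^2 = 64
  Digit '2' (value 2) x 8^1 = 16
  Digit '2' (value 2) x 8^0 = 2
Sum = 3666

3666


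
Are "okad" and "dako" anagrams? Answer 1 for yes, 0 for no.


Strings: "okad", "dako"
Sorted first:  adko
Sorted second: adko
Sorted forms match => anagrams

1


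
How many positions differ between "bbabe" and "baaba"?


Comparing "bbabe" and "baaba" position by position:
  Position 0: 'b' vs 'b' => same
  Position 1: 'b' vs 'a' => DIFFER
  Position 2: 'a' vs 'a' => same
  Position 3: 'b' vs 'b' => same
  Position 4: 'e' vs 'a' => DIFFER
Positions that differ: 2

2


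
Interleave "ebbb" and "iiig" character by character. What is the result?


Interleaving "ebbb" and "iiig":
  Position 0: 'e' from first, 'i' from second => "ei"
  Position 1: 'b' from first, 'i' from second => "bi"
  Position 2: 'b' from first, 'i' from second => "bi"
  Position 3: 'b' from first, 'g' from second => "bg"
Result: eibibibg

eibibibg


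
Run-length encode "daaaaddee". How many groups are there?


Input: daaaaddee
Scanning for consecutive runs:
  Group 1: 'd' x 1 (positions 0-0)
  Group 2: 'a' x 4 (positions 1-4)
  Group 3: 'd' x 2 (positions 5-6)
  Group 4: 'e' x 2 (positions 7-8)
Total groups: 4

4


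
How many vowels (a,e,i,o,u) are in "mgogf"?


Input: mgogf
Checking each character:
  'm' at position 0: consonant
  'g' at position 1: consonant
  'o' at position 2: vowel (running total: 1)
  'g' at position 3: consonant
  'f' at position 4: consonant
Total vowels: 1

1


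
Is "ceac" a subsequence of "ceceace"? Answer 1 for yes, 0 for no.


Check if "ceac" is a subsequence of "ceceace"
Greedy scan:
  Position 0 ('c'): matches sub[0] = 'c'
  Position 1 ('e'): matches sub[1] = 'e'
  Position 2 ('c'): no match needed
  Position 3 ('e'): no match needed
  Position 4 ('a'): matches sub[2] = 'a'
  Position 5 ('c'): matches sub[3] = 'c'
  Position 6 ('e'): no match needed
All 4 characters matched => is a subsequence

1


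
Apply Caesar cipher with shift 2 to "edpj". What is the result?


Caesar cipher: shift "edpj" by 2
  'e' (pos 4) + 2 = pos 6 = 'g'
  'd' (pos 3) + 2 = pos 5 = 'f'
  'p' (pos 15) + 2 = pos 17 = 'r'
  'j' (pos 9) + 2 = pos 11 = 'l'
Result: gfrl

gfrl


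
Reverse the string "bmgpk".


Input: bmgpk
Reading characters right to left:
  Position 4: 'k'
  Position 3: 'p'
  Position 2: 'g'
  Position 1: 'm'
  Position 0: 'b'
Reversed: kpgmb

kpgmb


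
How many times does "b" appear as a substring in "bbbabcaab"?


Searching for "b" in "bbbabcaab"
Scanning each position:
  Position 0: "b" => MATCH
  Position 1: "b" => MATCH
  Position 2: "b" => MATCH
  Position 3: "a" => no
  Position 4: "b" => MATCH
  Position 5: "c" => no
  Position 6: "a" => no
  Position 7: "a" => no
  Position 8: "b" => MATCH
Total occurrences: 5

5


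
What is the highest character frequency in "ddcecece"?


Input: ddcecece
Character counts:
  'c': 3
  'd': 2
  'e': 3
Maximum frequency: 3

3


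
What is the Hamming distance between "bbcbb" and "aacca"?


Comparing "bbcbb" and "aacca" position by position:
  Position 0: 'b' vs 'a' => differ
  Position 1: 'b' vs 'a' => differ
  Position 2: 'c' vs 'c' => same
  Position 3: 'b' vs 'c' => differ
  Position 4: 'b' vs 'a' => differ
Total differences (Hamming distance): 4

4


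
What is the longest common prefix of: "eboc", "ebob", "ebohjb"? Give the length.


Words: eboc, ebob, ebohjb
  Position 0: all 'e' => match
  Position 1: all 'b' => match
  Position 2: all 'o' => match
  Position 3: ('c', 'b', 'h') => mismatch, stop
LCP = "ebo" (length 3)

3


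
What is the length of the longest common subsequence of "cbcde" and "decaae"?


LCS of "cbcde" and "decaae"
DP table:
           d    e    c    a    a    e
      0    0    0    0    0    0    0
  c   0    0    0    1    1    1    1
  b   0    0    0    1    1    1    1
  c   0    0    0    1    1    1    1
  d   0    1    1    1    1    1    1
  e   0    1    2    2    2    2    2
LCS length = dp[5][6] = 2

2


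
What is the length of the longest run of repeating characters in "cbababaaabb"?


Input: "cbababaaabb"
Scanning for longest run:
  Position 1 ('b'): new char, reset run to 1
  Position 2 ('a'): new char, reset run to 1
  Position 3 ('b'): new char, reset run to 1
  Position 4 ('a'): new char, reset run to 1
  Position 5 ('b'): new char, reset run to 1
  Position 6 ('a'): new char, reset run to 1
  Position 7 ('a'): continues run of 'a', length=2
  Position 8 ('a'): continues run of 'a', length=3
  Position 9 ('b'): new char, reset run to 1
  Position 10 ('b'): continues run of 'b', length=2
Longest run: 'a' with length 3

3


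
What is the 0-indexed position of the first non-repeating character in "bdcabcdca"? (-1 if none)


Input: bdcabcdca
Character frequencies:
  'a': 2
  'b': 2
  'c': 3
  'd': 2
Scanning left to right for freq == 1:
  Position 0 ('b'): freq=2, skip
  Position 1 ('d'): freq=2, skip
  Position 2 ('c'): freq=3, skip
  Position 3 ('a'): freq=2, skip
  Position 4 ('b'): freq=2, skip
  Position 5 ('c'): freq=3, skip
  Position 6 ('d'): freq=2, skip
  Position 7 ('c'): freq=3, skip
  Position 8 ('a'): freq=2, skip
  No unique character found => answer = -1

-1


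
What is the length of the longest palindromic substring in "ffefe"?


Input: "ffefe"
Checking substrings for palindromes:
  [1:4] "fef" (len 3) => palindrome
  [2:5] "efe" (len 3) => palindrome
  [0:2] "ff" (len 2) => palindrome
Longest palindromic substring: "fef" with length 3

3


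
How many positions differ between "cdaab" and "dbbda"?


Comparing "cdaab" and "dbbda" position by position:
  Position 0: 'c' vs 'd' => DIFFER
  Position 1: 'd' vs 'b' => DIFFER
  Position 2: 'a' vs 'b' => DIFFER
  Position 3: 'a' vs 'd' => DIFFER
  Position 4: 'b' vs 'a' => DIFFER
Positions that differ: 5

5


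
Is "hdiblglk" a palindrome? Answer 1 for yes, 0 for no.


Input: hdiblglk
Reversed: klglbidh
  Compare pos 0 ('h') with pos 7 ('k'): MISMATCH
  Compare pos 1 ('d') with pos 6 ('l'): MISMATCH
  Compare pos 2 ('i') with pos 5 ('g'): MISMATCH
  Compare pos 3 ('b') with pos 4 ('l'): MISMATCH
Result: not a palindrome

0


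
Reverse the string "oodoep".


Input: oodoep
Reading characters right to left:
  Position 5: 'p'
  Position 4: 'e'
  Position 3: 'o'
  Position 2: 'd'
  Position 1: 'o'
  Position 0: 'o'
Reversed: peodoo

peodoo


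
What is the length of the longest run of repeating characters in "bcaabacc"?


Input: "bcaabacc"
Scanning for longest run:
  Position 1 ('c'): new char, reset run to 1
  Position 2 ('a'): new char, reset run to 1
  Position 3 ('a'): continues run of 'a', length=2
  Position 4 ('b'): new char, reset run to 1
  Position 5 ('a'): new char, reset run to 1
  Position 6 ('c'): new char, reset run to 1
  Position 7 ('c'): continues run of 'c', length=2
Longest run: 'a' with length 2

2


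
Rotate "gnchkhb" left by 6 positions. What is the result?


Input: "gnchkhb", rotate left by 6
First 6 characters: "gnchkh"
Remaining characters: "b"
Concatenate remaining + first: "b" + "gnchkh" = "bgnchkh"

bgnchkh


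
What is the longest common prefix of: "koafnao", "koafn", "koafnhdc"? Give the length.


Words: koafnao, koafn, koafnhdc
  Position 0: all 'k' => match
  Position 1: all 'o' => match
  Position 2: all 'a' => match
  Position 3: all 'f' => match
  Position 4: all 'n' => match
LCP = "koafn" (length 5)

5


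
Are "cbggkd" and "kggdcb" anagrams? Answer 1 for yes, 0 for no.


Strings: "cbggkd", "kggdcb"
Sorted first:  bcdggk
Sorted second: bcdggk
Sorted forms match => anagrams

1


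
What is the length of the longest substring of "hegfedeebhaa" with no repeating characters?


Input: "hegfedeebhaa"
Sliding window (track last position of each char):
  Position 0 ('h'): window [0,0] length 1 -- new best
  Position 1 ('e'): window [0,1] length 2 -- new best
  Position 2 ('g'): window [0,2] length 3 -- new best
  Position 3 ('f'): window [0,3] length 4 -- new best
  Position 4 ('e'): repeat (last at 1), move window start to 2
  Position 4 ('e'): window [2,4] length 3
  Position 5 ('d'): window [2,5] length 4
  Position 6 ('e'): repeat (last at 4), move window start to 5
  Position 6 ('e'): window [5,6] length 2
  Position 7 ('e'): repeat (last at 6), move window start to 7
  Position 7 ('e'): window [7,7] length 1
  Position 8 ('b'): window [7,8] length 2
  Position 9 ('h'): window [7,9] length 3
  Position 10 ('a'): window [7,10] length 4
  Position 11 ('a'): repeat (last at 10), move window start to 11
  Position 11 ('a'): window [11,11] length 1
Longest substring with no repeats: "hegf" with length 4

4


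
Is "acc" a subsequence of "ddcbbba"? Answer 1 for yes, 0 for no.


Check if "acc" is a subsequence of "ddcbbba"
Greedy scan:
  Position 0 ('d'): no match needed
  Position 1 ('d'): no match needed
  Position 2 ('c'): no match needed
  Position 3 ('b'): no match needed
  Position 4 ('b'): no match needed
  Position 5 ('b'): no match needed
  Position 6 ('a'): matches sub[0] = 'a'
Only matched 1/3 characters => not a subsequence

0


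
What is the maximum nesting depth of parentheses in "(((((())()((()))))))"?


Input: "(((((())()((()))))))"
Tracking depth:
  Position 0 '(': depth becomes 1
  Position 1 '(': depth becomes 2
  Position 2 '(': depth becomes 3
  Position 3 '(': depth becomes 4
  Position 4 '(': depth becomes 5
  Position 5 '(': depth becomes 6
  Position 6 ')': depth becomes 5
  Position 7 ')': depth becomes 4
  Position 8 '(': depth becomes 5
  Position 9 ')': depth becomes 4
  Position 10 '(': depth becomes 5
  Position 11 '(': depth becomes 6
  Position 12 '(': depth becomes 7
  Position 13 ')': depth becomes 6
  Position 14 ')': depth becomes 5
  Position 15 ')': depth becomes 4
  Position 16 ')': depth becomes 3
  Position 17 ')': depth becomes 2
  Position 18 ')': depth becomes 1
  Position 19 ')': depth becomes 0
Maximum depth reached: 7

7


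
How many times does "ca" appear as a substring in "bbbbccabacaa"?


Searching for "ca" in "bbbbccabacaa"
Scanning each position:
  Position 0: "bb" => no
  Position 1: "bb" => no
  Position 2: "bb" => no
  Position 3: "bc" => no
  Position 4: "cc" => no
  Position 5: "ca" => MATCH
  Position 6: "ab" => no
  Position 7: "ba" => no
  Position 8: "ac" => no
  Position 9: "ca" => MATCH
  Position 10: "aa" => no
Total occurrences: 2

2


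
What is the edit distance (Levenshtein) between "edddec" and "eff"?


Computing edit distance: "edddec" -> "eff"
DP table:
           e    f    f
      0    1    2    3
  e   1    0    1    2
  d   2    1    1    2
  d   3    2    2    2
  d   4    3    3    3
  e   5    4    4    4
  c   6    5    5    5
Edit distance = dp[6][3] = 5

5


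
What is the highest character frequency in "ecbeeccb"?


Input: ecbeeccb
Character counts:
  'b': 2
  'c': 3
  'e': 3
Maximum frequency: 3

3


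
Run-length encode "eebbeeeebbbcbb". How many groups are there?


Input: eebbeeeebbbcbb
Scanning for consecutive runs:
  Group 1: 'e' x 2 (positions 0-1)
  Group 2: 'b' x 2 (positions 2-3)
  Group 3: 'e' x 4 (positions 4-7)
  Group 4: 'b' x 3 (positions 8-10)
  Group 5: 'c' x 1 (positions 11-11)
  Group 6: 'b' x 2 (positions 12-13)
Total groups: 6

6


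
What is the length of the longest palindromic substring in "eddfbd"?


Input: "eddfbd"
Checking substrings for palindromes:
  [1:3] "dd" (len 2) => palindrome
Longest palindromic substring: "dd" with length 2

2


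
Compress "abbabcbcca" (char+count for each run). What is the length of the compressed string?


Input: abbabcbcca
Runs:
  'a' x 1 => "a1"
  'b' x 2 => "b2"
  'a' x 1 => "a1"
  'b' x 1 => "b1"
  'c' x 1 => "c1"
  'b' x 1 => "b1"
  'c' x 2 => "c2"
  'a' x 1 => "a1"
Compressed: "a1b2a1b1c1b1c2a1"
Compressed length: 16

16


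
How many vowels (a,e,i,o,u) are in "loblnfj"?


Input: loblnfj
Checking each character:
  'l' at position 0: consonant
  'o' at position 1: vowel (running total: 1)
  'b' at position 2: consonant
  'l' at position 3: consonant
  'n' at position 4: consonant
  'f' at position 5: consonant
  'j' at position 6: consonant
Total vowels: 1

1


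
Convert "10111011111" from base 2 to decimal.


Input: "10111011111" in base 2
Positional expansion:
  Digit '1' (value 1) x 2^10 = 1024
  Digit '0' (value 0) x 2^9 = 0
  Digit '1' (value 1) x 2^8 = 256
  Digit '1' (value 1) x 2^7 = 128
  Digit '1' (value 1) x 2^6 = 64
  Digit '0' (value 0) x 2^5 = 0
  Digit '1' (value 1) x 2^4 = 16
  Digit '1' (value 1) x 2^3 = 8
  Digit '1' (value 1) x 2^2 = 4
  Digit '1' (value 1) x 2^1 = 2
  Digit '1' (value 1) x 2^0 = 1
Sum = 1503

1503


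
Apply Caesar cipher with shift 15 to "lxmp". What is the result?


Caesar cipher: shift "lxmp" by 15
  'l' (pos 11) + 15 = pos 0 = 'a'
  'x' (pos 23) + 15 = pos 12 = 'm'
  'm' (pos 12) + 15 = pos 1 = 'b'
  'p' (pos 15) + 15 = pos 4 = 'e'
Result: ambe

ambe


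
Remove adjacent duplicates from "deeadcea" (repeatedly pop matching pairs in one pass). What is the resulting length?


Input: deeadcea
Stack-based adjacent duplicate removal:
  Read 'd': push. Stack: d
  Read 'e': push. Stack: de
  Read 'e': matches stack top 'e' => pop. Stack: d
  Read 'a': push. Stack: da
  Read 'd': push. Stack: dad
  Read 'c': push. Stack: dadc
  Read 'e': push. Stack: dadce
  Read 'a': push. Stack: dadcea
Final stack: "dadcea" (length 6)

6


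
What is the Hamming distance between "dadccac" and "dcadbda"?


Comparing "dadccac" and "dcadbda" position by position:
  Position 0: 'd' vs 'd' => same
  Position 1: 'a' vs 'c' => differ
  Position 2: 'd' vs 'a' => differ
  Position 3: 'c' vs 'd' => differ
  Position 4: 'c' vs 'b' => differ
  Position 5: 'a' vs 'd' => differ
  Position 6: 'c' vs 'a' => differ
Total differences (Hamming distance): 6

6


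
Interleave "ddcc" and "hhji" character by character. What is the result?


Interleaving "ddcc" and "hhji":
  Position 0: 'd' from first, 'h' from second => "dh"
  Position 1: 'd' from first, 'h' from second => "dh"
  Position 2: 'c' from first, 'j' from second => "cj"
  Position 3: 'c' from first, 'i' from second => "ci"
Result: dhdhcjci

dhdhcjci


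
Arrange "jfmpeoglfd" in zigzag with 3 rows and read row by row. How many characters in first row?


Zigzag "jfmpeoglfd" into 3 rows:
Placing characters:
  'j' => row 0
  'f' => row 1
  'm' => row 2
  'p' => row 1
  'e' => row 0
  'o' => row 1
  'g' => row 2
  'l' => row 1
  'f' => row 0
  'd' => row 1
Rows:
  Row 0: "jef"
  Row 1: "fpold"
  Row 2: "mg"
First row length: 3

3


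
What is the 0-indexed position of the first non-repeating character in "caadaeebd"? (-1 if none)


Input: caadaeebd
Character frequencies:
  'a': 3
  'b': 1
  'c': 1
  'd': 2
  'e': 2
Scanning left to right for freq == 1:
  Position 0 ('c'): unique! => answer = 0

0


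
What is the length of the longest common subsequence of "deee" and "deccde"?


LCS of "deee" and "deccde"
DP table:
           d    e    c    c    d    e
      0    0    0    0    0    0    0
  d   0    1    1    1    1    1    1
  e   0    1    2    2    2    2    2
  e   0    1    2    2    2    2    3
  e   0    1    2    2    2    2    3
LCS length = dp[4][6] = 3

3


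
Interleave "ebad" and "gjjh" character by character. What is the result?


Interleaving "ebad" and "gjjh":
  Position 0: 'e' from first, 'g' from second => "eg"
  Position 1: 'b' from first, 'j' from second => "bj"
  Position 2: 'a' from first, 'j' from second => "aj"
  Position 3: 'd' from first, 'h' from second => "dh"
Result: egbjajdh

egbjajdh


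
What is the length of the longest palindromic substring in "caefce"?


Input: "caefce"
Checking substrings for palindromes:
  No multi-char palindromic substrings found
Longest palindromic substring: "c" with length 1

1


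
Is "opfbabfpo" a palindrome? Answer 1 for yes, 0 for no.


Input: opfbabfpo
Reversed: opfbabfpo
  Compare pos 0 ('o') with pos 8 ('o'): match
  Compare pos 1 ('p') with pos 7 ('p'): match
  Compare pos 2 ('f') with pos 6 ('f'): match
  Compare pos 3 ('b') with pos 5 ('b'): match
Result: palindrome

1


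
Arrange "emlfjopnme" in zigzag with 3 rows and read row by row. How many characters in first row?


Zigzag "emlfjopnme" into 3 rows:
Placing characters:
  'e' => row 0
  'm' => row 1
  'l' => row 2
  'f' => row 1
  'j' => row 0
  'o' => row 1
  'p' => row 2
  'n' => row 1
  'm' => row 0
  'e' => row 1
Rows:
  Row 0: "ejm"
  Row 1: "mfone"
  Row 2: "lp"
First row length: 3

3


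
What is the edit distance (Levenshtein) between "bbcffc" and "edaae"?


Computing edit distance: "bbcffc" -> "edaae"
DP table:
           e    d    a    a    e
      0    1    2    3    4    5
  b   1    1    2    3    4    5
  b   2    2    2    3    4    5
  c   3    3    3    3    4    5
  f   4    4    4    4    4    5
  f   5    5    5    5    5    5
  c   6    6    6    6    6    6
Edit distance = dp[6][5] = 6

6


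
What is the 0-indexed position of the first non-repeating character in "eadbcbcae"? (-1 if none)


Input: eadbcbcae
Character frequencies:
  'a': 2
  'b': 2
  'c': 2
  'd': 1
  'e': 2
Scanning left to right for freq == 1:
  Position 0 ('e'): freq=2, skip
  Position 1 ('a'): freq=2, skip
  Position 2 ('d'): unique! => answer = 2

2


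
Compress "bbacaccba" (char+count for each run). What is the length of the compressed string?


Input: bbacaccba
Runs:
  'b' x 2 => "b2"
  'a' x 1 => "a1"
  'c' x 1 => "c1"
  'a' x 1 => "a1"
  'c' x 2 => "c2"
  'b' x 1 => "b1"
  'a' x 1 => "a1"
Compressed: "b2a1c1a1c2b1a1"
Compressed length: 14

14


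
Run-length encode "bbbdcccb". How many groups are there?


Input: bbbdcccb
Scanning for consecutive runs:
  Group 1: 'b' x 3 (positions 0-2)
  Group 2: 'd' x 1 (positions 3-3)
  Group 3: 'c' x 3 (positions 4-6)
  Group 4: 'b' x 1 (positions 7-7)
Total groups: 4

4


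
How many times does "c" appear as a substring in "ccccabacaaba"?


Searching for "c" in "ccccabacaaba"
Scanning each position:
  Position 0: "c" => MATCH
  Position 1: "c" => MATCH
  Position 2: "c" => MATCH
  Position 3: "c" => MATCH
  Position 4: "a" => no
  Position 5: "b" => no
  Position 6: "a" => no
  Position 7: "c" => MATCH
  Position 8: "a" => no
  Position 9: "a" => no
  Position 10: "b" => no
  Position 11: "a" => no
Total occurrences: 5

5


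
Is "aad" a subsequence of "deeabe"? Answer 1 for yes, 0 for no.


Check if "aad" is a subsequence of "deeabe"
Greedy scan:
  Position 0 ('d'): no match needed
  Position 1 ('e'): no match needed
  Position 2 ('e'): no match needed
  Position 3 ('a'): matches sub[0] = 'a'
  Position 4 ('b'): no match needed
  Position 5 ('e'): no match needed
Only matched 1/3 characters => not a subsequence

0


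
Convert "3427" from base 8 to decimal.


Input: "3427" in base 8
Positional expansion:
  Digit '3' (value 3) x 8^3 = 1536
  Digit '4' (value 4) x 8^2 = 256
  Digit '2' (value 2) x 8^1 = 16
  Digit '7' (value 7) x 8^0 = 7
Sum = 1815

1815


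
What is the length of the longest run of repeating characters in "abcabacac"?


Input: "abcabacac"
Scanning for longest run:
  Position 1 ('b'): new char, reset run to 1
  Position 2 ('c'): new char, reset run to 1
  Position 3 ('a'): new char, reset run to 1
  Position 4 ('b'): new char, reset run to 1
  Position 5 ('a'): new char, reset run to 1
  Position 6 ('c'): new char, reset run to 1
  Position 7 ('a'): new char, reset run to 1
  Position 8 ('c'): new char, reset run to 1
Longest run: 'a' with length 1

1


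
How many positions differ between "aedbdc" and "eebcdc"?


Comparing "aedbdc" and "eebcdc" position by position:
  Position 0: 'a' vs 'e' => DIFFER
  Position 1: 'e' vs 'e' => same
  Position 2: 'd' vs 'b' => DIFFER
  Position 3: 'b' vs 'c' => DIFFER
  Position 4: 'd' vs 'd' => same
  Position 5: 'c' vs 'c' => same
Positions that differ: 3

3


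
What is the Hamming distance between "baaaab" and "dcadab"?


Comparing "baaaab" and "dcadab" position by position:
  Position 0: 'b' vs 'd' => differ
  Position 1: 'a' vs 'c' => differ
  Position 2: 'a' vs 'a' => same
  Position 3: 'a' vs 'd' => differ
  Position 4: 'a' vs 'a' => same
  Position 5: 'b' vs 'b' => same
Total differences (Hamming distance): 3

3


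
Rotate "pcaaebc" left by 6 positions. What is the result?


Input: "pcaaebc", rotate left by 6
First 6 characters: "pcaaeb"
Remaining characters: "c"
Concatenate remaining + first: "c" + "pcaaeb" = "cpcaaeb"

cpcaaeb


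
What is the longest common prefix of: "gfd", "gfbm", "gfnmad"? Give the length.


Words: gfd, gfbm, gfnmad
  Position 0: all 'g' => match
  Position 1: all 'f' => match
  Position 2: ('d', 'b', 'n') => mismatch, stop
LCP = "gf" (length 2)

2


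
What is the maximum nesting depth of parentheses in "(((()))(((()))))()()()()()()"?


Input: "(((()))(((()))))()()()()()()"
Tracking depth:
  Position 0 '(': depth becomes 1
  Position 1 '(': depth becomes 2
  Position 2 '(': depth becomes 3
  Position 3 '(': depth becomes 4
  Position 4 ')': depth becomes 3
  Position 5 ')': depth becomes 2
  Position 6 ')': depth becomes 1
  Position 7 '(': depth becomes 2
  Position 8 '(': depth becomes 3
  Position 9 '(': depth becomes 4
  Position 10 '(': depth becomes 5
  Position 11 ')': depth becomes 4
  Position 12 ')': depth becomes 3
  Position 13 ')': depth becomes 2
  Position 14 ')': depth becomes 1
  Position 15 ')': depth becomes 0
  Position 16 '(': depth becomes 1
  Position 17 ')': depth becomes 0
  Position 18 '(': depth becomes 1
  Position 19 ')': depth becomes 0
  Position 20 '(': depth becomes 1
  Position 21 ')': depth becomes 0
  Position 22 '(': depth becomes 1
  Position 23 ')': depth becomes 0
  Position 24 '(': depth becomes 1
  Position 25 ')': depth becomes 0
  Position 26 '(': depth becomes 1
  Position 27 ')': depth becomes 0
Maximum depth reached: 5

5


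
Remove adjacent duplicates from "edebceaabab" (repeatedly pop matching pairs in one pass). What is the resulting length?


Input: edebceaabab
Stack-based adjacent duplicate removal:
  Read 'e': push. Stack: e
  Read 'd': push. Stack: ed
  Read 'e': push. Stack: ede
  Read 'b': push. Stack: edeb
  Read 'c': push. Stack: edebc
  Read 'e': push. Stack: edebce
  Read 'a': push. Stack: edebcea
  Read 'a': matches stack top 'a' => pop. Stack: edebce
  Read 'b': push. Stack: edebceb
  Read 'a': push. Stack: edebceba
  Read 'b': push. Stack: edebcebab
Final stack: "edebcebab" (length 9)

9


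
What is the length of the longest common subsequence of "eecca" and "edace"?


LCS of "eecca" and "edace"
DP table:
           e    d    a    c    e
      0    0    0    0    0    0
  e   0    1    1    1    1    1
  e   0    1    1    1    1    2
  c   0    1    1    1    2    2
  c   0    1    1    1    2    2
  a   0    1    1    2    2    2
LCS length = dp[5][5] = 2

2


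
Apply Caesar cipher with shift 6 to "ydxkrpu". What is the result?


Caesar cipher: shift "ydxkrpu" by 6
  'y' (pos 24) + 6 = pos 4 = 'e'
  'd' (pos 3) + 6 = pos 9 = 'j'
  'x' (pos 23) + 6 = pos 3 = 'd'
  'k' (pos 10) + 6 = pos 16 = 'q'
  'r' (pos 17) + 6 = pos 23 = 'x'
  'p' (pos 15) + 6 = pos 21 = 'v'
  'u' (pos 20) + 6 = pos 0 = 'a'
Result: ejdqxva

ejdqxva


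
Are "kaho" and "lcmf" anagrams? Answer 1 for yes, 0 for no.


Strings: "kaho", "lcmf"
Sorted first:  ahko
Sorted second: cflm
Differ at position 0: 'a' vs 'c' => not anagrams

0


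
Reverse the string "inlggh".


Input: inlggh
Reading characters right to left:
  Position 5: 'h'
  Position 4: 'g'
  Position 3: 'g'
  Position 2: 'l'
  Position 1: 'n'
  Position 0: 'i'
Reversed: hgglni

hgglni


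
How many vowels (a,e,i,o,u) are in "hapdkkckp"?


Input: hapdkkckp
Checking each character:
  'h' at position 0: consonant
  'a' at position 1: vowel (running total: 1)
  'p' at position 2: consonant
  'd' at position 3: consonant
  'k' at position 4: consonant
  'k' at position 5: consonant
  'c' at position 6: consonant
  'k' at position 7: consonant
  'p' at position 8: consonant
Total vowels: 1

1


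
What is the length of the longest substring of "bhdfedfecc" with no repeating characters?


Input: "bhdfedfecc"
Sliding window (track last position of each char):
  Position 0 ('b'): window [0,0] length 1 -- new best
  Position 1 ('h'): window [0,1] length 2 -- new best
  Position 2 ('d'): window [0,2] length 3 -- new best
  Position 3 ('f'): window [0,3] length 4 -- new best
  Position 4 ('e'): window [0,4] length 5 -- new best
  Position 5 ('d'): repeat (last at 2), move window start to 3
  Position 5 ('d'): window [3,5] length 3
  Position 6 ('f'): repeat (last at 3), move window start to 4
  Position 6 ('f'): window [4,6] length 3
  Position 7 ('e'): repeat (last at 4), move window start to 5
  Position 7 ('e'): window [5,7] length 3
  Position 8 ('c'): window [5,8] length 4
  Position 9 ('c'): repeat (last at 8), move window start to 9
  Position 9 ('c'): window [9,9] length 1
Longest substring with no repeats: "bhdfe" with length 5

5


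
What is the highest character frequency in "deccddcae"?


Input: deccddcae
Character counts:
  'a': 1
  'c': 3
  'd': 3
  'e': 2
Maximum frequency: 3

3


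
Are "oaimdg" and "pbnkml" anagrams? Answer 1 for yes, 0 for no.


Strings: "oaimdg", "pbnkml"
Sorted first:  adgimo
Sorted second: bklmnp
Differ at position 0: 'a' vs 'b' => not anagrams

0


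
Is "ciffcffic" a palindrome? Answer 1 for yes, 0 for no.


Input: ciffcffic
Reversed: ciffcffic
  Compare pos 0 ('c') with pos 8 ('c'): match
  Compare pos 1 ('i') with pos 7 ('i'): match
  Compare pos 2 ('f') with pos 6 ('f'): match
  Compare pos 3 ('f') with pos 5 ('f'): match
Result: palindrome

1


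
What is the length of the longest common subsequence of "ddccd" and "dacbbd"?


LCS of "ddccd" and "dacbbd"
DP table:
           d    a    c    b    b    d
      0    0    0    0    0    0    0
  d   0    1    1    1    1    1    1
  d   0    1    1    1    1    1    2
  c   0    1    1    2    2    2    2
  c   0    1    1    2    2    2    2
  d   0    1    1    2    2    2    3
LCS length = dp[5][6] = 3

3


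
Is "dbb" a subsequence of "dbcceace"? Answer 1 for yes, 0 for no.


Check if "dbb" is a subsequence of "dbcceace"
Greedy scan:
  Position 0 ('d'): matches sub[0] = 'd'
  Position 1 ('b'): matches sub[1] = 'b'
  Position 2 ('c'): no match needed
  Position 3 ('c'): no match needed
  Position 4 ('e'): no match needed
  Position 5 ('a'): no match needed
  Position 6 ('c'): no match needed
  Position 7 ('e'): no match needed
Only matched 2/3 characters => not a subsequence

0


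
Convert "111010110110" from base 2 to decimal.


Input: "111010110110" in base 2
Positional expansion:
  Digit '1' (value 1) x 2^11 = 2048
  Digit '1' (value 1) x 2^10 = 1024
  Digit '1' (value 1) x 2^9 = 512
  Digit '0' (value 0) x 2^8 = 0
  Digit '1' (value 1) x 2^7 = 128
  Digit '0' (value 0) x 2^6 = 0
  Digit '1' (value 1) x 2^5 = 32
  Digit '1' (value 1) x 2^4 = 16
  Digit '0' (value 0) x 2^3 = 0
  Digit '1' (value 1) x 2^2 = 4
  Digit '1' (value 1) x 2^1 = 2
  Digit '0' (value 0) x 2^0 = 0
Sum = 3766

3766


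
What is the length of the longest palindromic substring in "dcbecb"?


Input: "dcbecb"
Checking substrings for palindromes:
  No multi-char palindromic substrings found
Longest palindromic substring: "d" with length 1

1


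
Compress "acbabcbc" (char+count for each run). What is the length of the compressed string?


Input: acbabcbc
Runs:
  'a' x 1 => "a1"
  'c' x 1 => "c1"
  'b' x 1 => "b1"
  'a' x 1 => "a1"
  'b' x 1 => "b1"
  'c' x 1 => "c1"
  'b' x 1 => "b1"
  'c' x 1 => "c1"
Compressed: "a1c1b1a1b1c1b1c1"
Compressed length: 16

16


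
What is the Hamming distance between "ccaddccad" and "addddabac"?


Comparing "ccaddccad" and "addddabac" position by position:
  Position 0: 'c' vs 'a' => differ
  Position 1: 'c' vs 'd' => differ
  Position 2: 'a' vs 'd' => differ
  Position 3: 'd' vs 'd' => same
  Position 4: 'd' vs 'd' => same
  Position 5: 'c' vs 'a' => differ
  Position 6: 'c' vs 'b' => differ
  Position 7: 'a' vs 'a' => same
  Position 8: 'd' vs 'c' => differ
Total differences (Hamming distance): 6

6


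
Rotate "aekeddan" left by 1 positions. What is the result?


Input: "aekeddan", rotate left by 1
First 1 characters: "a"
Remaining characters: "ekeddan"
Concatenate remaining + first: "ekeddan" + "a" = "ekeddana"

ekeddana


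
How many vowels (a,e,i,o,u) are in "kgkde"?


Input: kgkde
Checking each character:
  'k' at position 0: consonant
  'g' at position 1: consonant
  'k' at position 2: consonant
  'd' at position 3: consonant
  'e' at position 4: vowel (running total: 1)
Total vowels: 1

1


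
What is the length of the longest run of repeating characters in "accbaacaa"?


Input: "accbaacaa"
Scanning for longest run:
  Position 1 ('c'): new char, reset run to 1
  Position 2 ('c'): continues run of 'c', length=2
  Position 3 ('b'): new char, reset run to 1
  Position 4 ('a'): new char, reset run to 1
  Position 5 ('a'): continues run of 'a', length=2
  Position 6 ('c'): new char, reset run to 1
  Position 7 ('a'): new char, reset run to 1
  Position 8 ('a'): continues run of 'a', length=2
Longest run: 'c' with length 2

2


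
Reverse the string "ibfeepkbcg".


Input: ibfeepkbcg
Reading characters right to left:
  Position 9: 'g'
  Position 8: 'c'
  Position 7: 'b'
  Position 6: 'k'
  Position 5: 'p'
  Position 4: 'e'
  Position 3: 'e'
  Position 2: 'f'
  Position 1: 'b'
  Position 0: 'i'
Reversed: gcbkpeefbi

gcbkpeefbi


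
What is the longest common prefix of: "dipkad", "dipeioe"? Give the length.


Words: dipkad, dipeioe
  Position 0: all 'd' => match
  Position 1: all 'i' => match
  Position 2: all 'p' => match
  Position 3: ('k', 'e') => mismatch, stop
LCP = "dip" (length 3)

3


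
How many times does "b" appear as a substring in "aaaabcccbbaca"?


Searching for "b" in "aaaabcccbbaca"
Scanning each position:
  Position 0: "a" => no
  Position 1: "a" => no
  Position 2: "a" => no
  Position 3: "a" => no
  Position 4: "b" => MATCH
  Position 5: "c" => no
  Position 6: "c" => no
  Position 7: "c" => no
  Position 8: "b" => MATCH
  Position 9: "b" => MATCH
  Position 10: "a" => no
  Position 11: "c" => no
  Position 12: "a" => no
Total occurrences: 3

3


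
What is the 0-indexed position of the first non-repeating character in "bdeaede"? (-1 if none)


Input: bdeaede
Character frequencies:
  'a': 1
  'b': 1
  'd': 2
  'e': 3
Scanning left to right for freq == 1:
  Position 0 ('b'): unique! => answer = 0

0


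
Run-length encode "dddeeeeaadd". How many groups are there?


Input: dddeeeeaadd
Scanning for consecutive runs:
  Group 1: 'd' x 3 (positions 0-2)
  Group 2: 'e' x 4 (positions 3-6)
  Group 3: 'a' x 2 (positions 7-8)
  Group 4: 'd' x 2 (positions 9-10)
Total groups: 4

4


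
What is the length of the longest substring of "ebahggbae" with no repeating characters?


Input: "ebahggbae"
Sliding window (track last position of each char):
  Position 0 ('e'): window [0,0] length 1 -- new best
  Position 1 ('b'): window [0,1] length 2 -- new best
  Position 2 ('a'): window [0,2] length 3 -- new best
  Position 3 ('h'): window [0,3] length 4 -- new best
  Position 4 ('g'): window [0,4] length 5 -- new best
  Position 5 ('g'): repeat (last at 4), move window start to 5
  Position 5 ('g'): window [5,5] length 1
  Position 6 ('b'): window [5,6] length 2
  Position 7 ('a'): window [5,7] length 3
  Position 8 ('e'): window [5,8] length 4
Longest substring with no repeats: "ebahg" with length 5

5


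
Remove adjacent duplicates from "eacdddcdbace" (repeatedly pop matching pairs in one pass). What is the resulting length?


Input: eacdddcdbace
Stack-based adjacent duplicate removal:
  Read 'e': push. Stack: e
  Read 'a': push. Stack: ea
  Read 'c': push. Stack: eac
  Read 'd': push. Stack: eacd
  Read 'd': matches stack top 'd' => pop. Stack: eac
  Read 'd': push. Stack: eacd
  Read 'c': push. Stack: eacdc
  Read 'd': push. Stack: eacdcd
  Read 'b': push. Stack: eacdcdb
  Read 'a': push. Stack: eacdcdba
  Read 'c': push. Stack: eacdcdbac
  Read 'e': push. Stack: eacdcdbace
Final stack: "eacdcdbace" (length 10)

10


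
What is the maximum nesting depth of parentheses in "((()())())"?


Input: "((()())())"
Tracking depth:
  Position 0 '(': depth becomes 1
  Position 1 '(': depth becomes 2
  Position 2 '(': depth becomes 3
  Position 3 ')': depth becomes 2
  Position 4 '(': depth becomes 3
  Position 5 ')': depth becomes 2
  Position 6 ')': depth becomes 1
  Position 7 '(': depth becomes 2
  Position 8 ')': depth becomes 1
  Position 9 ')': depth becomes 0
Maximum depth reached: 3

3


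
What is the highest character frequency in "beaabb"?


Input: beaabb
Character counts:
  'a': 2
  'b': 3
  'e': 1
Maximum frequency: 3

3


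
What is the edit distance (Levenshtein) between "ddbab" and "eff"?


Computing edit distance: "ddbab" -> "eff"
DP table:
           e    f    f
      0    1    2    3
  d   1    1    2    3
  d   2    2    2    3
  b   3    3    3    3
  a   4    4    4    4
  b   5    5    5    5
Edit distance = dp[5][3] = 5

5


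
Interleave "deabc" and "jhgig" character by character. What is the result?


Interleaving "deabc" and "jhgig":
  Position 0: 'd' from first, 'j' from second => "dj"
  Position 1: 'e' from first, 'h' from second => "eh"
  Position 2: 'a' from first, 'g' from second => "ag"
  Position 3: 'b' from first, 'i' from second => "bi"
  Position 4: 'c' from first, 'g' from second => "cg"
Result: djehagbicg

djehagbicg
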